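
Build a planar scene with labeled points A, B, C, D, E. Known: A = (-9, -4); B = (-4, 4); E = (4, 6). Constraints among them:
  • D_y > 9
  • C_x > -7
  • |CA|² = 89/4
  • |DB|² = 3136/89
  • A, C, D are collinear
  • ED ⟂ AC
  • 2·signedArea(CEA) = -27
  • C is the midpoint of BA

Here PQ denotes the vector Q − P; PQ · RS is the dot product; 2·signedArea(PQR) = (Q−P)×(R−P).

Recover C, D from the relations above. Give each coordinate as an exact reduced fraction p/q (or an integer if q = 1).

C = (-13/2, 0)
D = (-76/89, 804/89)

1. C_x = -13/2  [C is the midpoint of BA]
2. C_y = 0  [C is the midpoint of BA]
   → C = (-13/2, 0)
3. D_x = -76/89  [A, C, D are collinear ∩ ED ⟂ AC]
4. D_y = 804/89  [A, C, D are collinear ∩ ED ⟂ AC]
   → D = (-76/89, 804/89)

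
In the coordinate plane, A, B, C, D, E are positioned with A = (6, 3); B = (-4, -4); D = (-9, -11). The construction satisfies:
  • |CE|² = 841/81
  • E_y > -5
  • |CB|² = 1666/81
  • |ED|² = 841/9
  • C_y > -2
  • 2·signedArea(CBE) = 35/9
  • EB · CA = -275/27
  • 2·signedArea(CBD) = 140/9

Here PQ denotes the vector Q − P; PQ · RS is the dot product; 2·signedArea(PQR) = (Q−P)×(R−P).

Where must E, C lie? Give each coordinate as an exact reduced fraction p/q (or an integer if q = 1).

C = (-1/9, -5/3)
E = (-7/3, -4)

1. C_x = -1/9  [line 7·x + -5·y + -68/9 = 0 ∩ |CB|² = 1666/81]
2. C_y = -5/3  [line 7·x + -5·y + -68/9 = 0 ∩ |CB|² = 1666/81]
   → C = (-1/9, -5/3)
3. E_x = -7/3  [EB · CA = -275/27 ∩ 2·signedArea(CBE) = 35/9]
4. E_y = -4  [EB · CA = -275/27 ∩ 2·signedArea(CBE) = 35/9]
   → E = (-7/3, -4)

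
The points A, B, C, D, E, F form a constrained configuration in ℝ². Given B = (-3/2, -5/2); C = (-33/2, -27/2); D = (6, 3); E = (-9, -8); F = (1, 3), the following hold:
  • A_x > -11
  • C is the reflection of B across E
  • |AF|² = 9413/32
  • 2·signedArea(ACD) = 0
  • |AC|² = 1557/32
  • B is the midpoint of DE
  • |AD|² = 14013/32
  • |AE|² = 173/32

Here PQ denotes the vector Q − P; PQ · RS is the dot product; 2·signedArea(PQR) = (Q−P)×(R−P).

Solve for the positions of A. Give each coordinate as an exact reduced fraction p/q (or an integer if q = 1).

A = (-87/8, -75/8)

1. A_x = -87/8  [line -33/2·x + 45/2·y + 63/2 = 0 ∩ |AC|² = 1557/32]
2. A_y = -75/8  [line -33/2·x + 45/2·y + 63/2 = 0 ∩ |AC|² = 1557/32]
   → A = (-87/8, -75/8)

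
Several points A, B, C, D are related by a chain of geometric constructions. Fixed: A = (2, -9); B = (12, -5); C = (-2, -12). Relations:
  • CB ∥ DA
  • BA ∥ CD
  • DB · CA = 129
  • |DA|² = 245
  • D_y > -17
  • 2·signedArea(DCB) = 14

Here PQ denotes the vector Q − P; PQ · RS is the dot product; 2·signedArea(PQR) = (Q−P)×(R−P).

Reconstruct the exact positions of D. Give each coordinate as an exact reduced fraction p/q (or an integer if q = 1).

D = (-12, -16)

1. D_x = -12  [CB ∥ DA ∩ BA ∥ CD]
2. D_y = -16  [CB ∥ DA ∩ BA ∥ CD]
   → D = (-12, -16)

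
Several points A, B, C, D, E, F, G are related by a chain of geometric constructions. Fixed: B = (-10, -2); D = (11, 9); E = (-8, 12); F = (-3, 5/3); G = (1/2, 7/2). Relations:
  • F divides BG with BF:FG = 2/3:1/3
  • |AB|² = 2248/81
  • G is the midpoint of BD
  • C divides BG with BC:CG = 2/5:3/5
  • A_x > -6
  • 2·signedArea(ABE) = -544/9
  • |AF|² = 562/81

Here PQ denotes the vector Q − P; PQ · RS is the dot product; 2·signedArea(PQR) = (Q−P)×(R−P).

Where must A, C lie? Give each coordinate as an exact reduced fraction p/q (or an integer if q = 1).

A = (-16/3, 4/9)
C = (-29/5, 1/5)

1. A_x = -16/3  [line -14·x + 2·y + -680/9 = 0 ∩ |AB|² = 2248/81]
2. A_y = 4/9  [line -14·x + 2·y + -680/9 = 0 ∩ |AB|² = 2248/81]
   → A = (-16/3, 4/9)
3. C_x = -29/5  [C divides BG with BC:CG = 2/5:3/5]
4. C_y = 1/5  [C divides BG with BC:CG = 2/5:3/5]
   → C = (-29/5, 1/5)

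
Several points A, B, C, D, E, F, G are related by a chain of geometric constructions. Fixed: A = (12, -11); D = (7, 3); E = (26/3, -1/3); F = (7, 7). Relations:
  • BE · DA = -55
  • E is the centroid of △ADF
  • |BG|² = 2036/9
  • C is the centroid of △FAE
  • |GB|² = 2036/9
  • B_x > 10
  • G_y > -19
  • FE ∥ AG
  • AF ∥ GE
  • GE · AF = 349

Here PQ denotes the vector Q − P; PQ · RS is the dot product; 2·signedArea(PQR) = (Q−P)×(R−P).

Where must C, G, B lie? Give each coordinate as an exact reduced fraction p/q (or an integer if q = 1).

B = (31/3, -11/3)
C = (83/9, -13/9)
G = (41/3, -55/3)

1. C_x = 83/9  [C is the centroid of △FAE]
2. C_y = -13/9  [C is the centroid of △FAE]
   → C = (83/9, -13/9)
3. G_x = 41/3  [AF ∥ GE ∩ FE ∥ AG]
4. G_y = -55/3  [AF ∥ GE ∩ FE ∥ AG]
   → G = (41/3, -55/3)
5. B_x = 31/3  [line -5·x + 14·y + 103 = 0 ∩ |BG|² = 2036/9]
6. B_y = -11/3  [line -5·x + 14·y + 103 = 0 ∩ |BG|² = 2036/9]
   → B = (31/3, -11/3)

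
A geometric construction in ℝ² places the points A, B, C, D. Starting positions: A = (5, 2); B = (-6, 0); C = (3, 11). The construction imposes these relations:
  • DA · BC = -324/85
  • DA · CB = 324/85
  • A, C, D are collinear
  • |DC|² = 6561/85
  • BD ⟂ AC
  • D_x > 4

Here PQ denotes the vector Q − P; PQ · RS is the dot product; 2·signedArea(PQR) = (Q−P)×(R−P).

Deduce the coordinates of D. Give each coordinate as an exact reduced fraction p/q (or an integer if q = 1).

D = (417/85, 206/85)

1. D_x = 417/85  [A, C, D are collinear ∩ BD ⟂ AC]
2. D_y = 206/85  [A, C, D are collinear ∩ BD ⟂ AC]
   → D = (417/85, 206/85)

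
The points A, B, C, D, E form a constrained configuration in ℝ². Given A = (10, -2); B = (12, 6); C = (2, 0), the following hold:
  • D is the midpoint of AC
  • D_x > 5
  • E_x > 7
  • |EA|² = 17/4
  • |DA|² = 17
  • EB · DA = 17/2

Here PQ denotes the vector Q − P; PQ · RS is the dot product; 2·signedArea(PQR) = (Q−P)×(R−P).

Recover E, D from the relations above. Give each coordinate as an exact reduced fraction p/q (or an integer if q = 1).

D = (6, -1)
E = (8, -3/2)

1. D_x = 6  [D is the midpoint of AC]
2. D_y = -1  [D is the midpoint of AC]
   → D = (6, -1)
3. E_x = 8  [line -4·x + 1·y + 67/2 = 0 ∩ |EA|² = 17/4]
4. E_y = -3/2  [line -4·x + 1·y + 67/2 = 0 ∩ |EA|² = 17/4]
   → E = (8, -3/2)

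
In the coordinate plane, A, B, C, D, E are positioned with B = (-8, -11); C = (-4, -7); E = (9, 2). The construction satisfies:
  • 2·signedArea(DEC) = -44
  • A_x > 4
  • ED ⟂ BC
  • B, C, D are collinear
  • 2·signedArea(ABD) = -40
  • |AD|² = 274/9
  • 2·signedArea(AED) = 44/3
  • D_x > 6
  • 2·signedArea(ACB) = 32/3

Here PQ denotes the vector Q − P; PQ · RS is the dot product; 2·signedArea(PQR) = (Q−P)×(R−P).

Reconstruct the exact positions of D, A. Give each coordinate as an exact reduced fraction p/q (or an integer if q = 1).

1. D_x = 7  [B, C, D are collinear ∩ ED ⟂ BC]
2. D_y = 4  [B, C, D are collinear ∩ ED ⟂ BC]
   → D = (7, 4)
3. A_x = 14/3  [2·signedArea(ACB) = 32/3 ∩ 2·signedArea(AED) = 44/3]
4. A_y = -1  [2·signedArea(ACB) = 32/3 ∩ 2·signedArea(AED) = 44/3]
   → A = (14/3, -1)

A = (14/3, -1)
D = (7, 4)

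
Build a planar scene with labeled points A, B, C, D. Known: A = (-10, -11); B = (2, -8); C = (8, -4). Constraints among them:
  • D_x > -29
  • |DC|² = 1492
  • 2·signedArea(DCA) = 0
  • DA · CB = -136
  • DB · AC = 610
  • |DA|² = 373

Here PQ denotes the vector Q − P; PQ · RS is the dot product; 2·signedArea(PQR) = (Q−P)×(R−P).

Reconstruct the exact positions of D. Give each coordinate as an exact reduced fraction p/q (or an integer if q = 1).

D = (-28, -18)

1. D_x = -28  [2·signedArea(DCA) = 0 ∩ DB · AC = 610]
2. D_y = -18  [2·signedArea(DCA) = 0 ∩ DB · AC = 610]
   → D = (-28, -18)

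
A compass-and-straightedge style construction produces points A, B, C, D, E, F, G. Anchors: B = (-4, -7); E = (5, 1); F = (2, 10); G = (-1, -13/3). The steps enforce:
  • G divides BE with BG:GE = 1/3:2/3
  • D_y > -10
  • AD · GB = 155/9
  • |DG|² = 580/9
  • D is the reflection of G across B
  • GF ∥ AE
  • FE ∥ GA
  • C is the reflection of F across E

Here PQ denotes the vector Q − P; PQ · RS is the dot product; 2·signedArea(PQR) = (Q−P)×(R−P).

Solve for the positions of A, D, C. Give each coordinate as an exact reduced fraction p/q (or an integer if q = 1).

1. A_x = 2  [GF ∥ AE ∩ FE ∥ GA]
2. A_y = -40/3  [GF ∥ AE ∩ FE ∥ GA]
   → A = (2, -40/3)
3. D_x = -7  [D is the reflection of G across B]
4. D_y = -29/3  [D is the reflection of G across B]
   → D = (-7, -29/3)
5. C_x = 8  [C is the reflection of F across E]
6. C_y = -8  [C is the reflection of F across E]
   → C = (8, -8)

A = (2, -40/3)
C = (8, -8)
D = (-7, -29/3)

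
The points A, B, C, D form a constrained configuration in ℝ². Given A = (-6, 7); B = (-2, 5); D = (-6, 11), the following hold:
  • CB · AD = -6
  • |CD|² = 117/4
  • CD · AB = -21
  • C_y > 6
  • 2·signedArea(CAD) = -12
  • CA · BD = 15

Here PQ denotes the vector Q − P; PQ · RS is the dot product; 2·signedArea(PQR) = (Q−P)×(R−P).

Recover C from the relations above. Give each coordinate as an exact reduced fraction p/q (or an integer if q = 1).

C = (-3, 13/2)

1. C_x = -3  [CB · AD = -6 ∩ 2·signedArea(CAD) = -12]
2. C_y = 13/2  [CB · AD = -6 ∩ 2·signedArea(CAD) = -12]
   → C = (-3, 13/2)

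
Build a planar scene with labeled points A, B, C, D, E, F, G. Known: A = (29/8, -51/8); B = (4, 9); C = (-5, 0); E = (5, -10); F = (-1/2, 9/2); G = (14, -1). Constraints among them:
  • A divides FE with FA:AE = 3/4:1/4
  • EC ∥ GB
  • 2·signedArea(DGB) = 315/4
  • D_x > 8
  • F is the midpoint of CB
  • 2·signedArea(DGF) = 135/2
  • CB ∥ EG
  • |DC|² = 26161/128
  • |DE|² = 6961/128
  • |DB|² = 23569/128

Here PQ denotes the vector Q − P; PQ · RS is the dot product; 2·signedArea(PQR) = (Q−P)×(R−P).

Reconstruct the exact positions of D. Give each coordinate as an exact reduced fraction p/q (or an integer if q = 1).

1. D_x = 141/16  [2·signedArea(DGF) = 135/2 ∩ 2·signedArea(DGB) = 315/4]
2. D_y = -59/16  [2·signedArea(DGF) = 135/2 ∩ 2·signedArea(DGB) = 315/4]
   → D = (141/16, -59/16)

D = (141/16, -59/16)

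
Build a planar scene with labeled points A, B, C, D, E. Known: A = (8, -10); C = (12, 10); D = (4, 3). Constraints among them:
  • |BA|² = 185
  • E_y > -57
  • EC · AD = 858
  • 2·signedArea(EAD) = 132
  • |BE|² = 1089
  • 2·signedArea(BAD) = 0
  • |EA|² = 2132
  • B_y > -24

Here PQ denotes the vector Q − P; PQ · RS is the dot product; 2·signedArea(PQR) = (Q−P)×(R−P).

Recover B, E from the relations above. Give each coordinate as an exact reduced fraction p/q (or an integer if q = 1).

1. E_x = 12  [2·signedArea(EAD) = 132 ∩ EC · AD = 858]
2. E_y = -56  [2·signedArea(EAD) = 132 ∩ EC · AD = 858]
   → E = (12, -56)
3. B_x = 12  [line -13·x + -4·y + 64 = 0 ∩ |BE|² = 1089]
4. B_y = -23  [line -13·x + -4·y + 64 = 0 ∩ |BE|² = 1089]
   → B = (12, -23)

B = (12, -23)
E = (12, -56)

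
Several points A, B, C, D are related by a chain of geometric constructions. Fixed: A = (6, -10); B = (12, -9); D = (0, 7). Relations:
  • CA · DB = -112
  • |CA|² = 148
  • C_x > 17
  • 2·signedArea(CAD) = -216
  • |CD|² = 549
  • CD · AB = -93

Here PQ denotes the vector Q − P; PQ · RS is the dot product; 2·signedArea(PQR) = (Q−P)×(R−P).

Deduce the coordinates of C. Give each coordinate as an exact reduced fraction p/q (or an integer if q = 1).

C = (18, -8)

1. C_x = 18  [2·signedArea(CAD) = -216 ∩ CD · AB = -93]
2. C_y = -8  [2·signedArea(CAD) = -216 ∩ CD · AB = -93]
   → C = (18, -8)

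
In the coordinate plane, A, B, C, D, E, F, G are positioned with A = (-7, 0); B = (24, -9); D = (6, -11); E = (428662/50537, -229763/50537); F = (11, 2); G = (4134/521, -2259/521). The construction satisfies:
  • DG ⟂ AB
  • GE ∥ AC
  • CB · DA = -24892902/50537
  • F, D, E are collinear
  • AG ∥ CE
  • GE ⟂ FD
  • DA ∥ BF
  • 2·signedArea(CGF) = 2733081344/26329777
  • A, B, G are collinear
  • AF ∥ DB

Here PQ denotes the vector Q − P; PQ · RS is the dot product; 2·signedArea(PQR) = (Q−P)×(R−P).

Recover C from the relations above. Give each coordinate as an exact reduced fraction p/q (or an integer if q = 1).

1. C_x = -326095/50537  [AG ∥ CE ∩ GE ∥ AC]
2. C_y = -10640/50537  [AG ∥ CE ∩ GE ∥ AC]
   → C = (-326095/50537, -10640/50537)

C = (-326095/50537, -10640/50537)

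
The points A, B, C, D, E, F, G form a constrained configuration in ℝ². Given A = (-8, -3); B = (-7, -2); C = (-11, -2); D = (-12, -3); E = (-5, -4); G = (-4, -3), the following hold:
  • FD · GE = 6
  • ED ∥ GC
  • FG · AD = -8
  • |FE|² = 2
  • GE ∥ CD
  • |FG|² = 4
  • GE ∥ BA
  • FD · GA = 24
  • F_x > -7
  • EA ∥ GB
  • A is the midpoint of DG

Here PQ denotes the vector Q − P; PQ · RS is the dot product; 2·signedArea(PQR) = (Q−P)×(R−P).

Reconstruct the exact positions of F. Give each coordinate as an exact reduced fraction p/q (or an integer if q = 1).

1. F_x = -6  [FG · AD = -8 ∩ FD · GE = 6]
2. F_y = -3  [FG · AD = -8 ∩ FD · GE = 6]
   → F = (-6, -3)

F = (-6, -3)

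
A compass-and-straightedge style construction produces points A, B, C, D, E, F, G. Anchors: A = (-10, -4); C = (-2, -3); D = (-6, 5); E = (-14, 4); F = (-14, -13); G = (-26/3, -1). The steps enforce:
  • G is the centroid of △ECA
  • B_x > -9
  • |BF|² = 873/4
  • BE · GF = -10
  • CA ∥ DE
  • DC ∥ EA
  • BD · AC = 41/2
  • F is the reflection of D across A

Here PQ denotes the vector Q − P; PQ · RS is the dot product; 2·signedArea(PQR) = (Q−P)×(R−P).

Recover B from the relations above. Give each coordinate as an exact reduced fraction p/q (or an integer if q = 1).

B = (-8, 1/2)

1. B_x = -8  [BE · GF = -10 ∩ BD · AC = 41/2]
2. B_y = 1/2  [BE · GF = -10 ∩ BD · AC = 41/2]
   → B = (-8, 1/2)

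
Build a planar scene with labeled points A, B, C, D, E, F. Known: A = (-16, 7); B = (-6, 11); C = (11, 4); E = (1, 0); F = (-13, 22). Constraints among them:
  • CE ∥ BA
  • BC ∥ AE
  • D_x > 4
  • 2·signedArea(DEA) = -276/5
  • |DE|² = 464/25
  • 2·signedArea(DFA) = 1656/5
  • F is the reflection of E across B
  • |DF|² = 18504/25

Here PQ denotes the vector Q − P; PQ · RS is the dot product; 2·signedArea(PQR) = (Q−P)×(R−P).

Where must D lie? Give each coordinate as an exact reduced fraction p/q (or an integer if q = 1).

1. D_x = 5  [2·signedArea(DEA) = -276/5 ∩ 2·signedArea(DFA) = 1656/5]
2. D_y = 8/5  [2·signedArea(DEA) = -276/5 ∩ 2·signedArea(DFA) = 1656/5]
   → D = (5, 8/5)

D = (5, 8/5)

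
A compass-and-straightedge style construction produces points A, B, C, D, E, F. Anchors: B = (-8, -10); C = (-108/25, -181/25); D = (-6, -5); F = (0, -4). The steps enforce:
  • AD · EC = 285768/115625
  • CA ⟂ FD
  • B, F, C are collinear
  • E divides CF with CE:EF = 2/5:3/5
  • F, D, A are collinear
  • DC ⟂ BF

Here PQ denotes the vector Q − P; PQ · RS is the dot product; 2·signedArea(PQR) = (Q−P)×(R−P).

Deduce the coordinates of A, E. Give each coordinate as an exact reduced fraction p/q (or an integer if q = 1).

A = (-4374/925, -4429/925)
E = (-324/125, -743/125)

1. A_x = -4374/925  [F, D, A are collinear ∩ CA ⟂ FD]
2. A_y = -4429/925  [F, D, A are collinear ∩ CA ⟂ FD]
   → A = (-4374/925, -4429/925)
3. E_x = -324/125  [E divides CF with CE:EF = 2/5:3/5]
4. E_y = -743/125  [E divides CF with CE:EF = 2/5:3/5]
   → E = (-324/125, -743/125)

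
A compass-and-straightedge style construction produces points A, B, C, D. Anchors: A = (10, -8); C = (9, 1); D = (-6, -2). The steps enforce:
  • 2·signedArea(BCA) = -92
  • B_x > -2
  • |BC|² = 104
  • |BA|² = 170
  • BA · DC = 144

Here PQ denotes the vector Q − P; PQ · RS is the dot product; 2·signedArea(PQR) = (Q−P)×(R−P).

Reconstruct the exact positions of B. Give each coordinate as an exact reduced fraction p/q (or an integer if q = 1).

1. B_x = -1  [BA · DC = 144 ∩ 2·signedArea(BCA) = -92]
2. B_y = -1  [BA · DC = 144 ∩ 2·signedArea(BCA) = -92]
   → B = (-1, -1)

B = (-1, -1)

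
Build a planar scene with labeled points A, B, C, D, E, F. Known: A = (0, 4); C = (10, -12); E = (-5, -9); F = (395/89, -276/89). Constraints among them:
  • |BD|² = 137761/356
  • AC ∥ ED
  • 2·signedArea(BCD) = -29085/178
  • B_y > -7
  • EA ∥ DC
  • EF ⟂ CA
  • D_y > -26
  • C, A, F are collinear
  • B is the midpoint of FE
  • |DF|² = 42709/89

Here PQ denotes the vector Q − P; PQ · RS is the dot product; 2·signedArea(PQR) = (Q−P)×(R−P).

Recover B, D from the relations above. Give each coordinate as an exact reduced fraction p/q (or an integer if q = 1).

B = (-25/89, -1077/178)
D = (5, -25)

1. B_x = -25/89  [B is the midpoint of FE]
2. B_y = -1077/178  [B is the midpoint of FE]
   → B = (-25/89, -1077/178)
3. D_x = 5  [EA ∥ DC ∩ AC ∥ ED]
4. D_y = -25  [EA ∥ DC ∩ AC ∥ ED]
   → D = (5, -25)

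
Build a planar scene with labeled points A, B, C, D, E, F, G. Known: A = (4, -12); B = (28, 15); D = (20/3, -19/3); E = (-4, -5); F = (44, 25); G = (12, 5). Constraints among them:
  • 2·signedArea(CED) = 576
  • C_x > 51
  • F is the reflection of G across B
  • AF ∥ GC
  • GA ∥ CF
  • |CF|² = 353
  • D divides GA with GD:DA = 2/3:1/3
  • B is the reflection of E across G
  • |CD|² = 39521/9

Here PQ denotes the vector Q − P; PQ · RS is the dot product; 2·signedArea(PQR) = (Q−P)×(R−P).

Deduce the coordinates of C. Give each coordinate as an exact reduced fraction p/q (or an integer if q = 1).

1. C_x = 52  [GA ∥ CF ∩ AF ∥ GC]
2. C_y = 42  [GA ∥ CF ∩ AF ∥ GC]
   → C = (52, 42)

C = (52, 42)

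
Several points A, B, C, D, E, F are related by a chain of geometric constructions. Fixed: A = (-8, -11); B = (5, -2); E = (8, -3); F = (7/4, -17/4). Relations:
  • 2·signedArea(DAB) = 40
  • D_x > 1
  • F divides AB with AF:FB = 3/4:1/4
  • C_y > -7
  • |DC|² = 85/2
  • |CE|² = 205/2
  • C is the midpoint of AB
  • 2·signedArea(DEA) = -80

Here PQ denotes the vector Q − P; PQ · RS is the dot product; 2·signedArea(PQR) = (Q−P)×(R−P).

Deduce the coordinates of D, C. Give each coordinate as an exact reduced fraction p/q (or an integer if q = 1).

1. D_x = 2  [2·signedArea(DAB) = 40 ∩ 2·signedArea(DEA) = -80]
2. D_y = -1  [2·signedArea(DAB) = 40 ∩ 2·signedArea(DEA) = -80]
   → D = (2, -1)
3. C_x = -3/2  [C is the midpoint of AB]
4. C_y = -13/2  [C is the midpoint of AB]
   → C = (-3/2, -13/2)

C = (-3/2, -13/2)
D = (2, -1)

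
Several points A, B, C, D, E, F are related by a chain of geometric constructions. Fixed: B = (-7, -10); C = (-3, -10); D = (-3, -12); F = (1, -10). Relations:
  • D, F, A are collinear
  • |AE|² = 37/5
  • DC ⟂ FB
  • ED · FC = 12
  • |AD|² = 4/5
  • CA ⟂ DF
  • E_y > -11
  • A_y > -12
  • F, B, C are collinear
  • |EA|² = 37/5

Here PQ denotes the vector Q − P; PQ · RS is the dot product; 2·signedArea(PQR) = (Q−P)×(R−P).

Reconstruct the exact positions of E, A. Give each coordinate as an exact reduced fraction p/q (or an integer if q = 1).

1. E_x = 0  [ED · FC = 12]
2. A_x = -11/5  [D, F, A are collinear ∩ CA ⟂ DF]
3. A_y = -58/5  [D, F, A are collinear ∩ CA ⟂ DF]
   → A = (-11/5, -58/5)
4. E_y = -10  [|EA|² = 37/5]
   → E = (0, -10)

A = (-11/5, -58/5)
E = (0, -10)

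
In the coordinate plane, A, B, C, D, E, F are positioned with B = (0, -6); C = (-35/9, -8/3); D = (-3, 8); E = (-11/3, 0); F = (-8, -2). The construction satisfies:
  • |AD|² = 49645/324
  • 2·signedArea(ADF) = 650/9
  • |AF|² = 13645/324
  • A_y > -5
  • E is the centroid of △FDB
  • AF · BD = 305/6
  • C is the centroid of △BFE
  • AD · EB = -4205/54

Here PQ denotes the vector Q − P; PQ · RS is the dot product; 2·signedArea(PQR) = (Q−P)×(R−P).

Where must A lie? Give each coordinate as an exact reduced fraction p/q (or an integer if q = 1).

1. A_x = -35/18  [AF · BD = 305/6 ∩ AD · EB = -4205/54]
2. A_y = -13/3  [AF · BD = 305/6 ∩ AD · EB = -4205/54]
   → A = (-35/18, -13/3)

A = (-35/18, -13/3)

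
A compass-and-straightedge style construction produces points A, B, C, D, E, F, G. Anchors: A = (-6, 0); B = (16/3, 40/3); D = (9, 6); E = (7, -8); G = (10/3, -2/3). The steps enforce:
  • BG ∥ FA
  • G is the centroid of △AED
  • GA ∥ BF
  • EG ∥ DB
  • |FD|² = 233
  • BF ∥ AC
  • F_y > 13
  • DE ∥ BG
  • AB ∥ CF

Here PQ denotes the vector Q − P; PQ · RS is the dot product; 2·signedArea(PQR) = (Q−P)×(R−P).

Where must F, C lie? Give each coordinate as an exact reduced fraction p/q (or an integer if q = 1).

C = (-46/3, 2/3)
F = (-4, 14)

1. F_x = -4  [BG ∥ FA ∩ GA ∥ BF]
2. F_y = 14  [BG ∥ FA ∩ GA ∥ BF]
   → F = (-4, 14)
3. C_x = -46/3  [AB ∥ CF ∩ BF ∥ AC]
4. C_y = 2/3  [AB ∥ CF ∩ BF ∥ AC]
   → C = (-46/3, 2/3)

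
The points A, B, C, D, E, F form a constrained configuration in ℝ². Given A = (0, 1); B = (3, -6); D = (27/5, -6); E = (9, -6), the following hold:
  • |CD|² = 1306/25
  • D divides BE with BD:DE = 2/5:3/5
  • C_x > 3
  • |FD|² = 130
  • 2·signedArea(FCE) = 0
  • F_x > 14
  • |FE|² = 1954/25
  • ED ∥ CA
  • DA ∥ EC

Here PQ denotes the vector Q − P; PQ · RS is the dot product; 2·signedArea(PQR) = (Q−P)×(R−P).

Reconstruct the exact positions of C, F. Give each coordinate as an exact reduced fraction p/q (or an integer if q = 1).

C = (18/5, 1)
F = (72/5, -13)

1. C_x = 18/5  [ED ∥ CA ∩ DA ∥ EC]
2. C_y = 1  [ED ∥ CA ∩ DA ∥ EC]
   → C = (18/5, 1)
3. F_x = 72/5  [line 7·x + 27/5·y + -153/5 = 0 ∩ |FD|² = 130]
4. F_y = -13  [line 7·x + 27/5·y + -153/5 = 0 ∩ |FD|² = 130]
   → F = (72/5, -13)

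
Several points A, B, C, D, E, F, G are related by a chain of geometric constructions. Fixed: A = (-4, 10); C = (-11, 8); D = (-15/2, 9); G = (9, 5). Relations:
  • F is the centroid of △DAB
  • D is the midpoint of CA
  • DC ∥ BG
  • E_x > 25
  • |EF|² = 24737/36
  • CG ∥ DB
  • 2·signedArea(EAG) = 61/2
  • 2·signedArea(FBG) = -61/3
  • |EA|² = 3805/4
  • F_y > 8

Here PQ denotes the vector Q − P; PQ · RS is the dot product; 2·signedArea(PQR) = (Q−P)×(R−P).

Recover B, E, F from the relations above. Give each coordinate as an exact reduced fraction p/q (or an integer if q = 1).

B = (25/2, 6)
E = (51/2, 1)
F = (1/3, 25/3)

1. B_x = 25/2  [DC ∥ BG ∩ CG ∥ DB]
2. B_y = 6  [DC ∥ BG ∩ CG ∥ DB]
   → B = (25/2, 6)
3. E_x = 51/2  [line 5·x + 13·y + -281/2 = 0 ∩ |EA|² = 3805/4]
4. E_y = 1  [line 5·x + 13·y + -281/2 = 0 ∩ |EA|² = 3805/4]
   → E = (51/2, 1)
5. F_x = 1/3  [F is the centroid of △DAB]
6. F_y = 25/3  [F is the centroid of △DAB]
   → F = (1/3, 25/3)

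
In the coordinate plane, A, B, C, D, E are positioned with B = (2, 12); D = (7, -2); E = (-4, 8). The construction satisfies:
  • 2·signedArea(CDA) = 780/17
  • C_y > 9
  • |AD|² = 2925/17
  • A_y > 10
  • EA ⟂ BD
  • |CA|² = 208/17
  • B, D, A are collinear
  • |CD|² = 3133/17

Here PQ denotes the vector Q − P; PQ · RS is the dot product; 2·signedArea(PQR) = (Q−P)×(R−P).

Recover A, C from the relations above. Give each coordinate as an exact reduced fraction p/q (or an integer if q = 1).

A = (44/17, 176/17)
C = (-12/17, 156/17)

1. A_x = 44/17  [B, D, A are collinear ∩ EA ⟂ BD]
2. A_y = 176/17  [B, D, A are collinear ∩ EA ⟂ BD]
   → A = (44/17, 176/17)
3. C_x = -12/17  [line -210/17·x + -75/17·y + 540/17 = 0 ∩ |CA|² = 208/17]
4. C_y = 156/17  [line -210/17·x + -75/17·y + 540/17 = 0 ∩ |CA|² = 208/17]
   → C = (-12/17, 156/17)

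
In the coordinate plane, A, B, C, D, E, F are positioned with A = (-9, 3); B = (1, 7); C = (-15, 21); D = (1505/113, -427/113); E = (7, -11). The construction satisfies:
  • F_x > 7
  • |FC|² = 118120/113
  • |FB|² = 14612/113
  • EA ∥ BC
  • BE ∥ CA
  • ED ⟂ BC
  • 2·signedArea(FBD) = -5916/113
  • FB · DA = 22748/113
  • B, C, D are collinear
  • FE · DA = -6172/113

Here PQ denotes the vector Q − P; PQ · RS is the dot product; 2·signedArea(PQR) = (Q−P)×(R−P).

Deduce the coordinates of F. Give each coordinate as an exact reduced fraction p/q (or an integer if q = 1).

1. F_x = 803/113  [FE · DA = -6172/113 ∩ 2·signedArea(FBD) = -5916/113]
2. F_y = -293/113  [FE · DA = -6172/113 ∩ 2·signedArea(FBD) = -5916/113]
   → F = (803/113, -293/113)

F = (803/113, -293/113)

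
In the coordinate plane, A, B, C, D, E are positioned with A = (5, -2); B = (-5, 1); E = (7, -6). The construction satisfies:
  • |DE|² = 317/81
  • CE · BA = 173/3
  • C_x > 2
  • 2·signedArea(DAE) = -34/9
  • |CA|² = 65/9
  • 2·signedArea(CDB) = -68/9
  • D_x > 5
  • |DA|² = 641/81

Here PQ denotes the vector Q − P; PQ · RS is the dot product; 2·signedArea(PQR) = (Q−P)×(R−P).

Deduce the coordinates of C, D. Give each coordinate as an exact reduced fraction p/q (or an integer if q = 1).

1. D_x = 49/9  [line 4·x + 2·y + -110/9 = 0 ∩ |DA|² = 641/81]
2. D_y = -43/9  [line 4·x + 2·y + -110/9 = 0 ∩ |DA|² = 641/81]
   → D = (49/9, -43/9)
3. C_x = 7/3  [2·signedArea(CDB) = -68/9 ∩ CE · BA = 173/3]
4. C_y = -7/3  [2·signedArea(CDB) = -68/9 ∩ CE · BA = 173/3]
   → C = (7/3, -7/3)

C = (7/3, -7/3)
D = (49/9, -43/9)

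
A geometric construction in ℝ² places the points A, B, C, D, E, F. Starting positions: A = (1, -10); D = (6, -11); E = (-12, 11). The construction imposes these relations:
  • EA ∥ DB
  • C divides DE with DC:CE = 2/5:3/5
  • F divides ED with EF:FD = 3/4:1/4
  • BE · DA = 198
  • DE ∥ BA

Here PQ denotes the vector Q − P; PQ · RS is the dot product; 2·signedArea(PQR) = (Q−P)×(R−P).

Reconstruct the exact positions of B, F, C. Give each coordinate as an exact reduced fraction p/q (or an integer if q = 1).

B = (19, -32)
C = (-6/5, -11/5)
F = (3/2, -11/2)

1. B_x = 19  [DE ∥ BA ∩ EA ∥ DB]
2. B_y = -32  [DE ∥ BA ∩ EA ∥ DB]
   → B = (19, -32)
3. F_x = 3/2  [F divides ED with EF:FD = 3/4:1/4]
4. F_y = -11/2  [F divides ED with EF:FD = 3/4:1/4]
   → F = (3/2, -11/2)
5. C_x = -6/5  [C divides DE with DC:CE = 2/5:3/5]
6. C_y = -11/5  [C divides DE with DC:CE = 2/5:3/5]
   → C = (-6/5, -11/5)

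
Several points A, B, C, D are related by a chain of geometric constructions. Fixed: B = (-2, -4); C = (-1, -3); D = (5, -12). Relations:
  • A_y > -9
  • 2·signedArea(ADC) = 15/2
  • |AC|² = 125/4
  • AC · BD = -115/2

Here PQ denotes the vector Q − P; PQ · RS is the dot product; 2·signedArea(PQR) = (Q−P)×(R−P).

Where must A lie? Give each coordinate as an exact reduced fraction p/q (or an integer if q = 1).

1. A_x = 3/2  [2·signedArea(ADC) = 15/2 ∩ AC · BD = -115/2]
2. A_y = -8  [2·signedArea(ADC) = 15/2 ∩ AC · BD = -115/2]
   → A = (3/2, -8)

A = (3/2, -8)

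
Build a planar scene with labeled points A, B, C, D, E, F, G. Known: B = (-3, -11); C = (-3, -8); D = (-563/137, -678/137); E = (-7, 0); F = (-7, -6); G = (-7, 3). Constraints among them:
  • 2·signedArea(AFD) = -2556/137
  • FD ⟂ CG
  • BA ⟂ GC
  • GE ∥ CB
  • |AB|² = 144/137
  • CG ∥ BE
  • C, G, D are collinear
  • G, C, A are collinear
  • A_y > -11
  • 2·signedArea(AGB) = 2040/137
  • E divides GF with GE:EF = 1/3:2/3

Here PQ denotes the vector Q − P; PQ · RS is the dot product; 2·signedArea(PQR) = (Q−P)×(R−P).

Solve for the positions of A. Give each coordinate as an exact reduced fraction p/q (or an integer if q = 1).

A = (-279/137, -1459/137)

1. A_x = -279/137  [G, C, A are collinear ∩ BA ⟂ GC]
2. A_y = -1459/137  [G, C, A are collinear ∩ BA ⟂ GC]
   → A = (-279/137, -1459/137)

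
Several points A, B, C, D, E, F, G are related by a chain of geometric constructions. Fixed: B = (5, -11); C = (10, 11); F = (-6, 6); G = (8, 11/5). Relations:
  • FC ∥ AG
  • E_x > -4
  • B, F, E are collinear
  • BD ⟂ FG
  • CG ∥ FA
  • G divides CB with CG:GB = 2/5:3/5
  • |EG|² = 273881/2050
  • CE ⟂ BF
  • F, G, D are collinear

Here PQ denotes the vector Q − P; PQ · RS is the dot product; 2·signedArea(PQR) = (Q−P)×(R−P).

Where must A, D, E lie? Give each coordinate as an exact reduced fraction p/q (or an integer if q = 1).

A = (-8, -14/5)
D = (44944/5261, 10799/5261)
E = (-1459/410, 913/410)

1. A_x = -8  [FC ∥ AG ∩ CG ∥ FA]
2. A_y = -14/5  [FC ∥ AG ∩ CG ∥ FA]
   → A = (-8, -14/5)
3. D_x = 44944/5261  [F, G, D are collinear ∩ BD ⟂ FG]
4. D_y = 10799/5261  [F, G, D are collinear ∩ BD ⟂ FG]
   → D = (44944/5261, 10799/5261)
5. E_x = -1459/410  [B, F, E are collinear ∩ CE ⟂ BF]
6. E_y = 913/410  [B, F, E are collinear ∩ CE ⟂ BF]
   → E = (-1459/410, 913/410)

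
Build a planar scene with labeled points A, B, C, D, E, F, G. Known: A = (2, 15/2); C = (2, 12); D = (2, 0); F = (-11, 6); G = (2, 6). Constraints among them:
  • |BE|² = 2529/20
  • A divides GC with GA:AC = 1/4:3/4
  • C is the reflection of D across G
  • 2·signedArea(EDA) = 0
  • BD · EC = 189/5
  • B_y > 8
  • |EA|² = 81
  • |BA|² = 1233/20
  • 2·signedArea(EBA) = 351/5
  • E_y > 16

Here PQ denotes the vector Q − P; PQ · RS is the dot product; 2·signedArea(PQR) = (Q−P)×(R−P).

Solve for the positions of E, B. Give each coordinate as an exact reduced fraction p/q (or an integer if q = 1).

1. E_x = 2  [2·signedArea(EDA) = 0]
2. E_y = 33/2  [|EA|² = 81]
   → E = (2, 33/2)
3. B_x = -29/5  [BD · EC = 189/5 ∩ 2·signedArea(EBA) = 351/5]
4. B_y = 42/5  [BD · EC = 189/5 ∩ 2·signedArea(EBA) = 351/5]
   → B = (-29/5, 42/5)

B = (-29/5, 42/5)
E = (2, 33/2)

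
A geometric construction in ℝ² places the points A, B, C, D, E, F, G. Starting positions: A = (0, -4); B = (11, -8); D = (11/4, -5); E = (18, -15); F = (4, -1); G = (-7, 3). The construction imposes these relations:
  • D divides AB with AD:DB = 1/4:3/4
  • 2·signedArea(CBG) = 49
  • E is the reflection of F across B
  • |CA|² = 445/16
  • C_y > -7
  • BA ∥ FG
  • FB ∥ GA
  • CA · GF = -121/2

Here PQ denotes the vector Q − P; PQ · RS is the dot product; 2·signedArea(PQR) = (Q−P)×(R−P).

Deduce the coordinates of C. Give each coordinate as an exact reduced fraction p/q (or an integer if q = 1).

C = (9/2, -27/4)

1. C_x = 9/2  [2·signedArea(CBG) = 49 ∩ CA · GF = -121/2]
2. C_y = -27/4  [2·signedArea(CBG) = 49 ∩ CA · GF = -121/2]
   → C = (9/2, -27/4)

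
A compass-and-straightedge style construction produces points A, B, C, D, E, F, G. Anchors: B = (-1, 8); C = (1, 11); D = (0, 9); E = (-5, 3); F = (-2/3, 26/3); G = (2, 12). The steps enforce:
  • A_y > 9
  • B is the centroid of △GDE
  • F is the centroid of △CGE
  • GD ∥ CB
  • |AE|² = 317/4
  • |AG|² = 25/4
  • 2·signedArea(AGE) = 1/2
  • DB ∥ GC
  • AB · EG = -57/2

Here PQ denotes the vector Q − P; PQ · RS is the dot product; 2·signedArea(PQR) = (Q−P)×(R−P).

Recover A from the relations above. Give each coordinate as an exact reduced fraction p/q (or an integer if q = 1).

1. A_x = 1/2  [2·signedArea(AGE) = 1/2 ∩ AB · EG = -57/2]
2. A_y = 10  [2·signedArea(AGE) = 1/2 ∩ AB · EG = -57/2]
   → A = (1/2, 10)

A = (1/2, 10)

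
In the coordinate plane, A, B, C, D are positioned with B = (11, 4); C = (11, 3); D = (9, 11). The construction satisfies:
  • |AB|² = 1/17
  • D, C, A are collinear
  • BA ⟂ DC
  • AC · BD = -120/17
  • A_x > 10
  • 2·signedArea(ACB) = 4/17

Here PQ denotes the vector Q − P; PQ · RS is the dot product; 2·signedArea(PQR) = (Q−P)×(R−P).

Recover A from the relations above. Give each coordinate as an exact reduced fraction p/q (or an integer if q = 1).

1. A_x = 183/17  [D, C, A are collinear ∩ BA ⟂ DC]
2. A_y = 67/17  [D, C, A are collinear ∩ BA ⟂ DC]
   → A = (183/17, 67/17)

A = (183/17, 67/17)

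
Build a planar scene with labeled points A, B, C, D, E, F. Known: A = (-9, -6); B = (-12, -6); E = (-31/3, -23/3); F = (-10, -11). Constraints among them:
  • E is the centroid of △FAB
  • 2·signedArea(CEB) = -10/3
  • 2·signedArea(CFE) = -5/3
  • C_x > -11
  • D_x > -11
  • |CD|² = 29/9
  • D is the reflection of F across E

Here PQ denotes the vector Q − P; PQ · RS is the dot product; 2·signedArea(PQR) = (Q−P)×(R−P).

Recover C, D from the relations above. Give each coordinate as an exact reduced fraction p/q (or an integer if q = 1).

C = (-10, -6)
D = (-32/3, -13/3)

1. C_x = -10  [2·signedArea(CFE) = -5/3 ∩ 2·signedArea(CEB) = -10/3]
2. C_y = -6  [2·signedArea(CFE) = -5/3 ∩ 2·signedArea(CEB) = -10/3]
   → C = (-10, -6)
3. D_x = -32/3  [D is the reflection of F across E]
4. D_y = -13/3  [D is the reflection of F across E]
   → D = (-32/3, -13/3)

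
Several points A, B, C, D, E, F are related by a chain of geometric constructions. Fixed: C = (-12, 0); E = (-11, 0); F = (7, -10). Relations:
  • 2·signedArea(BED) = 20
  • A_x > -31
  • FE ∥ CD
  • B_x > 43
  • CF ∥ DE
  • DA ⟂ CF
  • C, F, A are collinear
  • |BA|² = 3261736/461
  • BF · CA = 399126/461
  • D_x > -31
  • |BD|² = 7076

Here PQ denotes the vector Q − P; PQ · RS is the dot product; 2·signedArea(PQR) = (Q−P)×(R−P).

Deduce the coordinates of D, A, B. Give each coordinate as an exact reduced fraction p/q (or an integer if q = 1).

A = (-13930/461, 4420/461)
B = (44, -30)
D = (-30, 10)

1. D_x = -30  [CF ∥ DE ∩ FE ∥ CD]
2. D_y = 10  [CF ∥ DE ∩ FE ∥ CD]
   → D = (-30, 10)
3. A_x = -13930/461  [C, F, A are collinear ∩ DA ⟂ CF]
4. A_y = 4420/461  [C, F, A are collinear ∩ DA ⟂ CF]
   → A = (-13930/461, 4420/461)
5. B_x = 44  [2·signedArea(BED) = 20 ∩ BF · CA = 399126/461]
6. B_y = -30  [2·signedArea(BED) = 20 ∩ BF · CA = 399126/461]
   → B = (44, -30)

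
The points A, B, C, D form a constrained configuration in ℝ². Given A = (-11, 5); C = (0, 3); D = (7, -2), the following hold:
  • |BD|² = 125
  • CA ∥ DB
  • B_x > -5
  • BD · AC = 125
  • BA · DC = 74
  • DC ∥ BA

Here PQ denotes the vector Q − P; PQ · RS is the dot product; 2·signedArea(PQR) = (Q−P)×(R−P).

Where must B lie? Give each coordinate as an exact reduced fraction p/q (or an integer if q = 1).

B = (-4, 0)

1. B_x = -4  [DC ∥ BA ∩ CA ∥ DB]
2. B_y = 0  [DC ∥ BA ∩ CA ∥ DB]
   → B = (-4, 0)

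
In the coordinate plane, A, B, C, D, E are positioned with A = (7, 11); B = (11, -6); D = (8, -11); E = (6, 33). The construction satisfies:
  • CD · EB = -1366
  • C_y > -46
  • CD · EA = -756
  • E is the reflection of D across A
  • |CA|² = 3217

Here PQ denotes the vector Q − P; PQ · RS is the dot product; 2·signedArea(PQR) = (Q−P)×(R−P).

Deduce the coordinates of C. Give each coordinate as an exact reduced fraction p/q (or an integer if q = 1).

1. C_x = 16  [CD · EA = -756 ∩ CD · EB = -1366]
2. C_y = -45  [CD · EA = -756 ∩ CD · EB = -1366]
   → C = (16, -45)

C = (16, -45)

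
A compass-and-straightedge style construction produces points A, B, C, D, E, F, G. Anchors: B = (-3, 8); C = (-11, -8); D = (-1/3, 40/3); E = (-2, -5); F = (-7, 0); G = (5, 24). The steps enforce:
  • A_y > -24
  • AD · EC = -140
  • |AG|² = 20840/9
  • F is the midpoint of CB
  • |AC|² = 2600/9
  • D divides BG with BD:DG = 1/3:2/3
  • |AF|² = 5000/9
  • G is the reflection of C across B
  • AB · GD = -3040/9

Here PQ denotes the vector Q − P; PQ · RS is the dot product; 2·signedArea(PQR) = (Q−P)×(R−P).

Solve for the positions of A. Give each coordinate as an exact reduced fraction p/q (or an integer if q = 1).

A = (-11/3, -70/3)

1. A_x = -11/3  [AB · GD = -3040/9 ∩ AD · EC = -140]
2. A_y = -70/3  [AB · GD = -3040/9 ∩ AD · EC = -140]
   → A = (-11/3, -70/3)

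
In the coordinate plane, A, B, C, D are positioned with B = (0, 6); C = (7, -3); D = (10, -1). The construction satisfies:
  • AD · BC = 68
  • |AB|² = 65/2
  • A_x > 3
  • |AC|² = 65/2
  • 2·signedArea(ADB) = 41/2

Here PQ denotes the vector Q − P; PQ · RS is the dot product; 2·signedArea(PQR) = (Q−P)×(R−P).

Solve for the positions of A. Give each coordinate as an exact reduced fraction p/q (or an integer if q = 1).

A = (7/2, 3/2)

1. A_x = 7/2  [AD · BC = 68 ∩ 2·signedArea(ADB) = 41/2]
2. A_y = 3/2  [AD · BC = 68 ∩ 2·signedArea(ADB) = 41/2]
   → A = (7/2, 3/2)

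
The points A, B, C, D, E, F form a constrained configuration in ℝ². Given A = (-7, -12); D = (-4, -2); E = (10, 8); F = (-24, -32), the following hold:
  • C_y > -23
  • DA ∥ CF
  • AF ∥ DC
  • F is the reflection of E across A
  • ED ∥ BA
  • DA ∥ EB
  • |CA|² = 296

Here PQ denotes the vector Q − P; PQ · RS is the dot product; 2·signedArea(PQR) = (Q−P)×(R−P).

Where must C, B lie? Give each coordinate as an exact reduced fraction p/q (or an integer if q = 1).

B = (7, -2)
C = (-21, -22)

1. C_x = -21  [DA ∥ CF ∩ AF ∥ DC]
2. C_y = -22  [DA ∥ CF ∩ AF ∥ DC]
   → C = (-21, -22)
3. B_x = 7  [ED ∥ BA ∩ DA ∥ EB]
4. B_y = -2  [ED ∥ BA ∩ DA ∥ EB]
   → B = (7, -2)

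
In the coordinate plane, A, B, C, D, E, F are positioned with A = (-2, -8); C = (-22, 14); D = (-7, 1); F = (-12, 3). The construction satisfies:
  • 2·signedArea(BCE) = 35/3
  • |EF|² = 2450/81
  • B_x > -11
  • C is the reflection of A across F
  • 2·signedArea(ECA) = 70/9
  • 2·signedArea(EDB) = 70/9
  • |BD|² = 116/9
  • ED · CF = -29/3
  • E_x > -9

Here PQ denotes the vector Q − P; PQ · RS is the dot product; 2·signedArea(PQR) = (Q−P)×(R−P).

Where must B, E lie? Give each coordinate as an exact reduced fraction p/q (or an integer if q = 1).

1. E_x = -73/9  [2·signedArea(ECA) = 70/9 ∩ ED · CF = -29/3]
2. E_y = -8/9  [2·signedArea(ECA) = 70/9 ∩ ED · CF = -29/3]
   → E = (-73/9, -8/9)
3. B_x = -31/3  [2·signedArea(BCE) = 35/3 ∩ 2·signedArea(EDB) = 70/9]
4. B_y = 7/3  [2·signedArea(BCE) = 35/3 ∩ 2·signedArea(EDB) = 70/9]
   → B = (-31/3, 7/3)

B = (-31/3, 7/3)
E = (-73/9, -8/9)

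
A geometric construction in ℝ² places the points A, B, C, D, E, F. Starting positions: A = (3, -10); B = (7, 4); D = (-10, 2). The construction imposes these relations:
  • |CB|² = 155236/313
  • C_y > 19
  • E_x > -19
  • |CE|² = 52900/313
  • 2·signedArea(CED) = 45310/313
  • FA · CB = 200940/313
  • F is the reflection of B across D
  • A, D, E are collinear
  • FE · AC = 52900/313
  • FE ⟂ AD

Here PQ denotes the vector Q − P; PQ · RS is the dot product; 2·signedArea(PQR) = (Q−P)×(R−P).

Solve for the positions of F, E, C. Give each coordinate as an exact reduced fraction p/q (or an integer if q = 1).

C = (-2931/313, 5980/313)
E = (-5691/313, 2990/313)
F = (-27, 0)

1. F_x = -27  [F is the reflection of B across D]
2. F_y = 0  [F is the reflection of B across D]
   → F = (-27, 0)
3. E_x = -5691/313  [A, D, E are collinear ∩ FE ⟂ AD]
4. E_y = 2990/313  [A, D, E are collinear ∩ FE ⟂ AD]
   → E = (-5691/313, 2990/313)
5. C_x = -2931/313  [2·signedArea(CED) = 45310/313 ∩ FA · CB = 200940/313]
6. C_y = 5980/313  [2·signedArea(CED) = 45310/313 ∩ FA · CB = 200940/313]
   → C = (-2931/313, 5980/313)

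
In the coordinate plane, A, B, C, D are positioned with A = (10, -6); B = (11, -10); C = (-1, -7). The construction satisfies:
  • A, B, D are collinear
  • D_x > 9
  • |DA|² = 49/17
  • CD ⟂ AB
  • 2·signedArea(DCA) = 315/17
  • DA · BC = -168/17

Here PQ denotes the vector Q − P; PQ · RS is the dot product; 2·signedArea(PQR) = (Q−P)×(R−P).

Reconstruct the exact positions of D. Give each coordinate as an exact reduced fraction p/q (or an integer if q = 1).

D = (163/17, -74/17)

1. D_x = 163/17  [A, B, D are collinear ∩ CD ⟂ AB]
2. D_y = -74/17  [A, B, D are collinear ∩ CD ⟂ AB]
   → D = (163/17, -74/17)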